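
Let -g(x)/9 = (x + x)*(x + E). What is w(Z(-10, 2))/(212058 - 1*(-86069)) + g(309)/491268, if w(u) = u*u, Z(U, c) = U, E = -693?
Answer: 53065929868/12205021253 ≈ 4.3479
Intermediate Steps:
g(x) = -18*x*(-693 + x) (g(x) = -9*(x + x)*(x - 693) = -9*2*x*(-693 + x) = -18*x*(-693 + x))
w(u) = u²
w(Z(-10, 2))/(212058 - 1*(-86069)) + g(309)/491268 = (-10)²/(212058 - 1*(-86069)) + (18*309*(693 - 1*309))/491268 = 100/(212058 + 86069) + (18*309*(693 - 309))*(1/491268) = 100/298127 + (18*309*384)*(1/491268) = 100*(1/298127) + 2135808*(1/491268) = 100/298127 + 177984/40939 = 53065929868/12205021253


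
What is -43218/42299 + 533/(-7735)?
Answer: -27448969/25167905 ≈ -1.0906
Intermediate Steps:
-43218/42299 + 533/(-7735) = -43218*1/42299 + 533*(-1/7735) = -43218/42299 - 41/595 = -27448969/25167905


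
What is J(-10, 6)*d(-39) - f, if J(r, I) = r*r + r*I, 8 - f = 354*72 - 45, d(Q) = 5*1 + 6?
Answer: 25875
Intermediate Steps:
d(Q) = 11 (d(Q) = 5 + 6 = 11)
f = -25435 (f = 8 - (354*72 - 45) = 8 - (25488 - 45) = 8 - 1*25443 = 8 - 25443 = -25435)
J(r, I) = r**2 + I*r
J(-10, 6)*d(-39) - f = -10*(6 - 10)*11 - 1*(-25435) = -10*(-4)*11 + 25435 = 40*11 + 25435 = 440 + 25435 = 25875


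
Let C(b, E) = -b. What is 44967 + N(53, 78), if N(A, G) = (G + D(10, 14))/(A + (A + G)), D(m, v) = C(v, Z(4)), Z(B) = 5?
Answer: 1034249/23 ≈ 44967.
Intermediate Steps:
D(m, v) = -v
N(A, G) = (-14 + G)/(G + 2*A) (N(A, G) = (G - 1*14)/(A + (A + G)) = (G - 14)/(G + 2*A) = (-14 + G)/(G + 2*A))
44967 + N(53, 78) = 44967 + (-14 + 78)/(78 + 2*53) = 44967 + 64/(78 + 106) = 44967 + 64/184 = 44967 + (1/184)*64 = 44967 + 8/23 = 1034249/23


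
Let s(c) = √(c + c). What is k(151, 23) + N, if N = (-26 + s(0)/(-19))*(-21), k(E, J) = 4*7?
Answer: 574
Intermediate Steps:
k(E, J) = 28
s(c) = √2*√c (s(c) = √(2*c) = √2*√c)
N = 546 (N = (-26 + (√2*√0)/(-19))*(-21) = (-26 + (√2*0)*(-1/19))*(-21) = (-26 + 0*(-1/19))*(-21) = (-26 + 0)*(-21) = -26*(-21) = 546)
k(151, 23) + N = 28 + 546 = 574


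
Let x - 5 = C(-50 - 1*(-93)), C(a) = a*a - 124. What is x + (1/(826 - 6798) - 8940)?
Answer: -43058121/5972 ≈ -7210.0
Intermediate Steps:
C(a) = -124 + a² (C(a) = a² - 124 = -124 + a²)
x = 1730 (x = 5 + (-124 + (-50 - 1*(-93))²) = 5 + (-124 + (-50 + 93)²) = 5 + (-124 + 43²) = 5 + (-124 + 1849) = 5 + 1725 = 1730)
x + (1/(826 - 6798) - 8940) = 1730 + (1/(826 - 6798) - 8940) = 1730 + (1/(-5972) - 8940) = 1730 + (-1/5972 - 8940) = 1730 - 53389681/5972 = -43058121/5972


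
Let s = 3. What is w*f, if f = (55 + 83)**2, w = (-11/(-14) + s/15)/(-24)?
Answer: -109503/140 ≈ -782.16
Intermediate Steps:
w = -23/560 (w = (-11/(-14) + 3/15)/(-24) = (-11*(-1/14) + 3*(1/15))*(-1/24) = (11/14 + 1/5)*(-1/24) = (69/70)*(-1/24) = -23/560 ≈ -0.041071)
f = 19044 (f = 138**2 = 19044)
w*f = -23/560*19044 = -109503/140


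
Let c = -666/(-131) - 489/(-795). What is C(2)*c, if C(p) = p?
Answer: 395686/34715 ≈ 11.398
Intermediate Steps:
c = 197843/34715 (c = -666*(-1/131) - 489*(-1/795) = 666/131 + 163/265 = 197843/34715 ≈ 5.6991)
C(2)*c = 2*(197843/34715) = 395686/34715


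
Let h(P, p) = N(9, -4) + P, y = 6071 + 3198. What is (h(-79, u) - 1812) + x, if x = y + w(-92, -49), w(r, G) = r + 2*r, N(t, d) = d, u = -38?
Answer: 7098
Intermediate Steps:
y = 9269
w(r, G) = 3*r
h(P, p) = -4 + P
x = 8993 (x = 9269 + 3*(-92) = 9269 - 276 = 8993)
(h(-79, u) - 1812) + x = ((-4 - 79) - 1812) + 8993 = (-83 - 1812) + 8993 = -1895 + 8993 = 7098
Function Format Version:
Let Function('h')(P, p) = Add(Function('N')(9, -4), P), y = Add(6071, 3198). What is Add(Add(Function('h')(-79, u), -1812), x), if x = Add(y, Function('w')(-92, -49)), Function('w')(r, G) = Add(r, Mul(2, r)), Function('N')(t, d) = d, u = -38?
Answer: 7098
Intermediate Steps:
y = 9269
Function('w')(r, G) = Mul(3, r)
Function('h')(P, p) = Add(-4, P)
x = 8993 (x = Add(9269, Mul(3, -92)) = Add(9269, -276) = 8993)
Add(Add(Function('h')(-79, u), -1812), x) = Add(Add(Add(-4, -79), -1812), 8993) = Add(Add(-83, -1812), 8993) = Add(-1895, 8993) = 7098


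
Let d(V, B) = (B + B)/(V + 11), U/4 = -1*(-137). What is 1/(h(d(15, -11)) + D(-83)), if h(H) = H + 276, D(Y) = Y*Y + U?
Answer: 13/100258 ≈ 0.00012967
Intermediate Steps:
U = 548 (U = 4*(-1*(-137)) = 4*137 = 548)
d(V, B) = 2*B/(11 + V) (d(V, B) = (2*B)/(11 + V) = 2*B/(11 + V))
D(Y) = 548 + Y**2 (D(Y) = Y*Y + 548 = Y**2 + 548 = 548 + Y**2)
h(H) = 276 + H
1/(h(d(15, -11)) + D(-83)) = 1/((276 + 2*(-11)/(11 + 15)) + (548 + (-83)**2)) = 1/((276 + 2*(-11)/26) + (548 + 6889)) = 1/((276 + 2*(-11)*(1/26)) + 7437) = 1/((276 - 11/13) + 7437) = 1/(3577/13 + 7437) = 1/(100258/13) = 13/100258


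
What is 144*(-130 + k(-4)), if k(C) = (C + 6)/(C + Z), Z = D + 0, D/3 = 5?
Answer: -205632/11 ≈ -18694.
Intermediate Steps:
D = 15 (D = 3*5 = 15)
Z = 15 (Z = 15 + 0 = 15)
k(C) = (6 + C)/(15 + C) (k(C) = (C + 6)/(C + 15) = (6 + C)/(15 + C))
144*(-130 + k(-4)) = 144*(-130 + (6 - 4)/(15 - 4)) = 144*(-130 + 2/11) = 144*(-1428/11) = -205632/11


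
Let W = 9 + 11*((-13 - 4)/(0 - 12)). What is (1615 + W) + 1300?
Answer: 35275/12 ≈ 2939.6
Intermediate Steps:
W = 295/12 (W = 9 + 11*(-17/(-12)) = 9 + 11*(-17*(-1/12)) = 9 + 11*(17/12) = 9 + 187/12 = 295/12 ≈ 24.583)
(1615 + W) + 1300 = (1615 + 295/12) + 1300 = 19675/12 + 1300 = 35275/12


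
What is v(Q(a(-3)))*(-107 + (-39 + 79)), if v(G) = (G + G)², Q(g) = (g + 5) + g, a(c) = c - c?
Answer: -6700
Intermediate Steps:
a(c) = 0
Q(g) = 5 + 2*g (Q(g) = (5 + g) + g = 5 + 2*g)
v(G) = 4*G² (v(G) = (2*G)² = 4*G²)
v(Q(a(-3)))*(-107 + (-39 + 79)) = (4*(5 + 2*0)²)*(-107 + (-39 + 79)) = (4*(5 + 0)²)*(-107 + 40) = (4*5²)*(-67) = (4*25)*(-67) = 100*(-67) = -6700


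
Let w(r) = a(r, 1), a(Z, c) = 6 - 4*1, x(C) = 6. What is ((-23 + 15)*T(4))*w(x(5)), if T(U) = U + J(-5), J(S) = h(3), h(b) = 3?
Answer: -112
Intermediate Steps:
J(S) = 3
a(Z, c) = 2 (a(Z, c) = 6 - 4 = 2)
T(U) = 3 + U (T(U) = U + 3 = 3 + U)
w(r) = 2
((-23 + 15)*T(4))*w(x(5)) = ((-23 + 15)*(3 + 4))*2 = -8*7*2 = -56*2 = -112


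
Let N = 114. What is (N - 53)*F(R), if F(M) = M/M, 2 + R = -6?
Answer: 61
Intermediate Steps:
R = -8 (R = -2 - 6 = -8)
F(M) = 1
(N - 53)*F(R) = (114 - 53)*1 = 61*1 = 61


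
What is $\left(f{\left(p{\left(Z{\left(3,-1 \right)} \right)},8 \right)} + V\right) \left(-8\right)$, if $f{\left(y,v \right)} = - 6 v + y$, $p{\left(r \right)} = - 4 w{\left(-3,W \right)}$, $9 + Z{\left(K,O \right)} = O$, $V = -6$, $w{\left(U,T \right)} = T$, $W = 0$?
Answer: $432$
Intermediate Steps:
$Z{\left(K,O \right)} = -9 + O$
$p{\left(r \right)} = 0$ ($p{\left(r \right)} = \left(-4\right) 0 = 0$)
$f{\left(y,v \right)} = y - 6 v$
$\left(f{\left(p{\left(Z{\left(3,-1 \right)} \right)},8 \right)} + V\right) \left(-8\right) = \left(\left(0 - 48\right) - 6\right) \left(-8\right) = \left(-48 - 6\right) \left(-8\right) = \left(-54\right) \left(-8\right) = 432$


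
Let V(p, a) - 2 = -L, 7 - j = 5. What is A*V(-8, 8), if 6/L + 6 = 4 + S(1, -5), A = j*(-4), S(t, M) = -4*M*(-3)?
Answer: -520/31 ≈ -16.774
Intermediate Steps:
S(t, M) = 12*M
j = 2 (j = 7 - 1*5 = 7 - 5 = 2)
A = -8 (A = 2*(-4) = -8)
L = -3/31 (L = 6/(-6 + (4 + 12*(-5))) = 6/(-6 + (4 - 60)) = 6/(-6 - 56) = 6/(-62) = 6*(-1/62) = -3/31 ≈ -0.096774)
V(p, a) = 65/31 (V(p, a) = 2 - 1*(-3/31) = 2 + 3/31 = 65/31)
A*V(-8, 8) = -8*65/31 = -520/31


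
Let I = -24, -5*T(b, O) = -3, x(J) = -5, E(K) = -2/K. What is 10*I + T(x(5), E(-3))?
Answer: -1197/5 ≈ -239.40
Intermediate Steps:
T(b, O) = 3/5 (T(b, O) = -1/5*(-3) = 3/5)
10*I + T(x(5), E(-3)) = 10*(-24) + 3/5 = -240 + 3/5 = -1197/5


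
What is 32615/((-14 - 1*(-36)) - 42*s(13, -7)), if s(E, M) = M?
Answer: 32615/316 ≈ 103.21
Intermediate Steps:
32615/((-14 - 1*(-36)) - 42*s(13, -7)) = 32615/((-14 - 1*(-36)) - 42*(-7)) = 32615/((-14 + 36) + 294) = 32615/(22 + 294) = 32615/316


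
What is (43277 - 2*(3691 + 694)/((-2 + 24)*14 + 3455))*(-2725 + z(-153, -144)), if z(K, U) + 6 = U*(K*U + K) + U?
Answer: -513516099897031/3763 ≈ -1.3646e+11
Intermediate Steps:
z(K, U) = -6 + U + U*(K + K*U) (z(K, U) = -6 + (U*(K*U + K) + U) = -6 + (U*(K + K*U) + U) = -6 + (U + U*(K + K*U)) = -6 + U + U*(K + K*U))
(43277 - 2*(3691 + 694)/((-2 + 24)*14 + 3455))*(-2725 + z(-153, -144)) = (43277 - 2*(3691 + 694)/((-2 + 24)*14 + 3455))*(-2725 + (-6 - 144 - 153*(-144) - 153*(-144)²)) = (43277 - 8770/(22*14 + 3455))*(-2725 + (-6 - 144 + 22032 - 153*20736)) = (43277 - 8770/(308 + 3455))*(-2725 + (-6 - 144 + 22032 - 3172608)) = (43277 - 8770/3763)*(-2725 - 3150726) = (43277 - 8770/3763)*(-3153451) = (162842581/3763)*(-3153451) = -513516099897031/3763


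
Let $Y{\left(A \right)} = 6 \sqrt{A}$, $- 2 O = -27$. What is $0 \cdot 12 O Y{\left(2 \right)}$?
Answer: $0$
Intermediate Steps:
$O = \frac{27}{2}$ ($O = \left(- \frac{1}{2}\right) \left(-27\right) = \frac{27}{2} \approx 13.5$)
$0 \cdot 12 O Y{\left(2 \right)} = 0 \cdot 12 \cdot \frac{27}{2} \cdot 6 \sqrt{2} = 0 \cdot \frac{27}{2} \cdot 6 \sqrt{2} = 0 \cdot 6 \sqrt{2} = 0$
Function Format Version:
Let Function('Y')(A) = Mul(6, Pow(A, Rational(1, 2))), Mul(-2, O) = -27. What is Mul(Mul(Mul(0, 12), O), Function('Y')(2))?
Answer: 0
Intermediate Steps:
O = Rational(27, 2) (O = Mul(Rational(-1, 2), -27) = Rational(27, 2) ≈ 13.500)
Mul(Mul(Mul(0, 12), O), Function('Y')(2)) = Mul(Mul(Mul(0, 12), Rational(27, 2)), Mul(6, Pow(2, Rational(1, 2)))) = Mul(Mul(0, Rational(27, 2)), Mul(6, Pow(2, Rational(1, 2)))) = Mul(0, Mul(6, Pow(2, Rational(1, 2)))) = 0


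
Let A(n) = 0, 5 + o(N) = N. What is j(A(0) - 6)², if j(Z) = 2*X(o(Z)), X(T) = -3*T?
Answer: 4356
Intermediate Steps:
o(N) = -5 + N
j(Z) = 30 - 6*Z (j(Z) = 2*(-3*(-5 + Z)) = 2*(15 - 3*Z) = 30 - 6*Z)
j(A(0) - 6)² = (30 - 6*(0 - 6))² = (30 - 6*(-6))² = (30 + 36)² = 66² = 4356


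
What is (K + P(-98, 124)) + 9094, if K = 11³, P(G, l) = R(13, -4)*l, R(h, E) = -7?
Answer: 9557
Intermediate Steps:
P(G, l) = -7*l
K = 1331
(K + P(-98, 124)) + 9094 = (1331 - 7*124) + 9094 = (1331 - 868) + 9094 = 463 + 9094 = 9557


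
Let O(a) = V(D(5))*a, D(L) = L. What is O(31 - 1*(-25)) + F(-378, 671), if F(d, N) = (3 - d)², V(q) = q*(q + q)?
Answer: 147961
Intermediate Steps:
V(q) = 2*q² (V(q) = q*(2*q) = 2*q²)
O(a) = 50*a (O(a) = (2*5²)*a = (2*25)*a = 50*a)
O(31 - 1*(-25)) + F(-378, 671) = 50*(31 - 1*(-25)) + (-3 - 378)² = 50*(31 + 25) + (-381)² = 50*56 + 145161 = 2800 + 145161 = 147961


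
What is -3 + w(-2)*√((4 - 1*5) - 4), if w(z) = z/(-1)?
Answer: -3 + 2*I*√5 ≈ -3.0 + 4.4721*I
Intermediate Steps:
w(z) = -z (w(z) = z*(-1) = -z)
-3 + w(-2)*√((4 - 1*5) - 4) = -3 + (-1*(-2))*√((4 - 1*5) - 4) = -3 + 2*√((4 - 5) - 4) = -3 + 2*√(-1 - 4) = -3 + 2*√(-5) = -3 + 2*(I*√5) = -3 + 2*I*√5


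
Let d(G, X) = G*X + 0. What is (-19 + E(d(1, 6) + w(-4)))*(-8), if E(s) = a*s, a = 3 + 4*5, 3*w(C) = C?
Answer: -2120/3 ≈ -706.67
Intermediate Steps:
w(C) = C/3
a = 23 (a = 3 + 20 = 23)
d(G, X) = G*X
E(s) = 23*s
(-19 + E(d(1, 6) + w(-4)))*(-8) = (-19 + 23*(1*6 + (1/3)*(-4)))*(-8) = (-19 + 23*(6 - 4/3))*(-8) = (-19 + 23*(14/3))*(-8) = (-19 + 322/3)*(-8) = (265/3)*(-8) = -2120/3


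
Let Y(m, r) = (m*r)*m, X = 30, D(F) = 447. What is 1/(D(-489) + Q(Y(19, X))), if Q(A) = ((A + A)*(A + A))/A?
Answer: 1/43767 ≈ 2.2848e-5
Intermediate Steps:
Y(m, r) = r*m**2
Q(A) = 4*A (Q(A) = ((2*A)*(2*A))/A = (4*A**2)/A = 4*A)
1/(D(-489) + Q(Y(19, X))) = 1/(447 + 4*(30*19**2)) = 1/(447 + 4*(30*361)) = 1/(447 + 4*10830) = 1/(447 + 43320) = 1/43767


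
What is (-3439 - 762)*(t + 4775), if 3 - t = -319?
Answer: -21412497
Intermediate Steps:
t = 322 (t = 3 - 1*(-319) = 3 + 319 = 322)
(-3439 - 762)*(t + 4775) = (-3439 - 762)*(322 + 4775) = -4201*5097 = -21412497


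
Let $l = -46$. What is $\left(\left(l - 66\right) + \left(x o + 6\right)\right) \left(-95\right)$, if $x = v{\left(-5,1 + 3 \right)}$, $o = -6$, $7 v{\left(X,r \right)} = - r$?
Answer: $\frac{68210}{7} \approx 9744.3$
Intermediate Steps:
$v{\left(X,r \right)} = - \frac{r}{7}$ ($v{\left(X,r \right)} = \frac{\left(-1\right) r}{7} = - \frac{r}{7}$)
$x = - \frac{4}{7}$ ($x = - \frac{1 + 3}{7} = \left(- \frac{1}{7}\right) 4 = - \frac{4}{7} \approx -0.57143$)
$\left(\left(l - 66\right) + \left(x o + 6\right)\right) \left(-95\right) = \left(\left(-46 - 66\right) + \left(\left(- \frac{4}{7}\right) \left(-6\right) + 6\right)\right) \left(-95\right) = \left(-112 + \left(\frac{24}{7} + 6\right)\right) \left(-95\right) = \left(-112 + \frac{66}{7}\right) \left(-95\right) = \left(- \frac{718}{7}\right) \left(-95\right) = \frac{68210}{7}$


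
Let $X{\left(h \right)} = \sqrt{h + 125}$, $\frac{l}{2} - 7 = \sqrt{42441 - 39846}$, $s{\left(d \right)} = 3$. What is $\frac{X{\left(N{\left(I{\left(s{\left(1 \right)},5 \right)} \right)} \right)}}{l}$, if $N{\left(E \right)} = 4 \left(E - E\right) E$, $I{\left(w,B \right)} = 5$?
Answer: $- \frac{35 \sqrt{5}}{5092} + \frac{25 \sqrt{519}}{5092} \approx 0.09648$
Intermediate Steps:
$l = 14 + 2 \sqrt{2595}$ ($l = 14 + 2 \sqrt{42441 - 39846} = 14 + 2 \sqrt{2595} \approx 115.88$)
$N{\left(E \right)} = 0$ ($N{\left(E \right)} = 4 \cdot 0 E = 0 E = 0$)
$X{\left(h \right)} = \sqrt{125 + h}$
$\frac{X{\left(N{\left(I{\left(s{\left(1 \right)},5 \right)} \right)} \right)}}{l} = \frac{\sqrt{125 + 0}}{14 + 2 \sqrt{2595}} = \frac{\sqrt{125}}{14 + 2 \sqrt{2595}} = \frac{5 \sqrt{5}}{14 + 2 \sqrt{2595}}$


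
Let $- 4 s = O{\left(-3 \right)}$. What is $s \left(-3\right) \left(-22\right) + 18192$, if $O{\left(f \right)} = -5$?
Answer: $\frac{36549}{2} \approx 18275.0$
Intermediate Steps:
$s = \frac{5}{4}$ ($s = \left(- \frac{1}{4}\right) \left(-5\right) = \frac{5}{4} \approx 1.25$)
$s \left(-3\right) \left(-22\right) + 18192 = \frac{5}{4} \left(-3\right) \left(-22\right) + 18192 = \left(- \frac{15}{4}\right) \left(-22\right) + 18192 = \frac{165}{2} + 18192 = \frac{36549}{2}$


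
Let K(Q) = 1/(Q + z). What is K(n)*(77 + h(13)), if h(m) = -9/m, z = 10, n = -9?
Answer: 992/13 ≈ 76.308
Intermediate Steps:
K(Q) = 1/(10 + Q) (K(Q) = 1/(Q + 10) = 1/(10 + Q))
K(n)*(77 + h(13)) = (77 - 9/13)/(10 - 9) = (77 - 9*1/13)/1 = 1*(77 - 9/13) = 1*(992/13) = 992/13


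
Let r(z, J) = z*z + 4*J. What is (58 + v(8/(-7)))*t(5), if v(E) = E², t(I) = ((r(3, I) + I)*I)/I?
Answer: 98804/49 ≈ 2016.4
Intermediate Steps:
r(z, J) = z² + 4*J
t(I) = 9 + 5*I (t(I) = (((3² + 4*I) + I)*I)/I = (((9 + 4*I) + I)*I)/I = ((9 + 5*I)*I)/I = (I*(9 + 5*I))/I = 9 + 5*I)
(58 + v(8/(-7)))*t(5) = (58 + (8/(-7))²)*(9 + 5*5) = (58 + (8*(-⅐))²)*(9 + 25) = (58 + (-8/7)²)*34 = (58 + 64/49)*34 = (2906/49)*34 = 98804/49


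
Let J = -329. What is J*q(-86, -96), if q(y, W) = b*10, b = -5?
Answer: 16450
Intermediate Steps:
q(y, W) = -50 (q(y, W) = -5*10 = -50)
J*q(-86, -96) = -329*(-50) = 16450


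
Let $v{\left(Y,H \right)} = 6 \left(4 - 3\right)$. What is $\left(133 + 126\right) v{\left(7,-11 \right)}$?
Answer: $1554$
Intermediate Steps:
$v{\left(Y,H \right)} = 6$ ($v{\left(Y,H \right)} = 6 \cdot 1 = 6$)
$\left(133 + 126\right) v{\left(7,-11 \right)} = \left(133 + 126\right) 6 = 259 \cdot 6 = 1554$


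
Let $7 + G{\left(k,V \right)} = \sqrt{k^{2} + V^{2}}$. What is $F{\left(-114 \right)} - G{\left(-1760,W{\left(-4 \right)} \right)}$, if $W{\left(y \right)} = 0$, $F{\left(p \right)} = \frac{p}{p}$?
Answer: $-1752$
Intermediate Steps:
$F{\left(p \right)} = 1$
$G{\left(k,V \right)} = -7 + \sqrt{V^{2} + k^{2}}$ ($G{\left(k,V \right)} = -7 + \sqrt{k^{2} + V^{2}} = -7 + \sqrt{V^{2} + k^{2}}$)
$F{\left(-114 \right)} - G{\left(-1760,W{\left(-4 \right)} \right)} = 1 - \left(-7 + \sqrt{0^{2} + \left(-1760\right)^{2}}\right) = 1 - \left(-7 + \sqrt{0 + 3097600}\right) = 1 - \left(-7 + \sqrt{3097600}\right) = 1 - \left(-7 + 1760\right) = 1 - 1753 = -1752$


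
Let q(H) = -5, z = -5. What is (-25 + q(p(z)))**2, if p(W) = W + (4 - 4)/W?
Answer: 900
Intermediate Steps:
p(W) = W (p(W) = W + 0/W = W + 0 = W)
(-25 + q(p(z)))**2 = (-25 - 5)**2 = (-30)**2 = 900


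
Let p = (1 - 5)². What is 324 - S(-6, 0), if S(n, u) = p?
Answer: 308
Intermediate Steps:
p = 16 (p = (-4)² = 16)
S(n, u) = 16
324 - S(-6, 0) = 324 - 1*16 = 324 - 16 = 308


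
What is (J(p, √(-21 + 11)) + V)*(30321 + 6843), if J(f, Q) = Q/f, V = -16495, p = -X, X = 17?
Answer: -613020180 - 37164*I*√10/17 ≈ -6.1302e+8 - 6913.1*I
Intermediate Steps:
p = -17 (p = -1*17 = -17)
(J(p, √(-21 + 11)) + V)*(30321 + 6843) = (√(-21 + 11)/(-17) - 16495)*(30321 + 6843) = (√(-10)*(-1/17) - 16495)*37164 = ((I*√10)*(-1/17) - 16495)*37164 = (-I*√10/17 - 16495)*37164 = (-16495 - I*√10/17)*37164 = -613020180 - 37164*I*√10/17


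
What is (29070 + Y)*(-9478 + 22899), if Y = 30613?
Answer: 801005543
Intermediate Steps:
(29070 + Y)*(-9478 + 22899) = (29070 + 30613)*(-9478 + 22899) = 59683*13421 = 801005543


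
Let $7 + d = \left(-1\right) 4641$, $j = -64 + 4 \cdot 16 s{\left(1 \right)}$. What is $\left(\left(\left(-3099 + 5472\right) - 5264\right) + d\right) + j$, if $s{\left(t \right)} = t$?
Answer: $-7539$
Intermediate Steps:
$j = 0$ ($j = -64 + 4 \cdot 16 \cdot 1 = -64 + 64 \cdot 1 = -64 + 64 = 0$)
$d = -4648$ ($d = -7 - 4641 = -4648$)
$\left(\left(\left(-3099 + 5472\right) - 5264\right) + d\right) + j = \left(\left(\left(-3099 + 5472\right) - 5264\right) - 4648\right) + 0 = \left(\left(2373 - 5264\right) - 4648\right) + 0 = \left(-2891 - 4648\right) + 0 = -7539 + 0 = -7539$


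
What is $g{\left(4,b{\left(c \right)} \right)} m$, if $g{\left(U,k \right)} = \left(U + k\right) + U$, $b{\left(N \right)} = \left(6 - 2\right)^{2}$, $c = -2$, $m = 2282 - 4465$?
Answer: $-52392$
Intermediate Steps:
$m = -2183$
$b{\left(N \right)} = 16$ ($b{\left(N \right)} = 4^{2} = 16$)
$g{\left(U,k \right)} = k + 2 U$
$g{\left(4,b{\left(c \right)} \right)} m = \left(16 + 2 \cdot 4\right) \left(-2183\right) = \left(16 + 8\right) \left(-2183\right) = 24 \left(-2183\right) = -52392$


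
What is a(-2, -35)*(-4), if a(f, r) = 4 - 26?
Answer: 88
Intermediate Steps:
a(f, r) = -22
a(-2, -35)*(-4) = -22*(-4) = 88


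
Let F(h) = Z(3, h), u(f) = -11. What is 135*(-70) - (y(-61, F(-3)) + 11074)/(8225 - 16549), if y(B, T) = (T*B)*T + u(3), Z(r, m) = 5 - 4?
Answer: -39325399/4162 ≈ -9448.7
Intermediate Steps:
Z(r, m) = 1
F(h) = 1
y(B, T) = -11 + B*T² (y(B, T) = (T*B)*T - 11 = (B*T)*T - 11 = B*T² - 11 = -11 + B*T²)
135*(-70) - (y(-61, F(-3)) + 11074)/(8225 - 16549) = 135*(-70) - ((-11 - 61*1²) + 11074)/(8225 - 16549) = -9450 - ((-11 - 61*1) + 11074)/(-8324) = -9450 - ((-11 - 61) + 11074)*(-1)/8324 = -9450 - (-72 + 11074)*(-1)/8324 = -9450 - 11002*(-1)/8324 = -9450 - 1*(-5501/4162) = -9450 + 5501/4162 = -39325399/4162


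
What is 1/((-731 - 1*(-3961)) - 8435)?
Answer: -1/5205 ≈ -0.00019212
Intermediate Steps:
1/((-731 - 1*(-3961)) - 8435) = 1/((-731 + 3961) - 8435) = 1/(3230 - 8435) = 1/(-5205) = -1/5205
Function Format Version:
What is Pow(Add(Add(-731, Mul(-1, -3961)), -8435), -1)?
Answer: Rational(-1, 5205) ≈ -0.00019212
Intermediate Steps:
Pow(Add(Add(-731, Mul(-1, -3961)), -8435), -1) = Pow(Add(Add(-731, 3961), -8435), -1) = Pow(Add(3230, -8435), -1) = Pow(-5205, -1) = Rational(-1, 5205)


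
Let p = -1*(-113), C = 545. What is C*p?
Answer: 61585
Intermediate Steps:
p = 113
C*p = 545*113 = 61585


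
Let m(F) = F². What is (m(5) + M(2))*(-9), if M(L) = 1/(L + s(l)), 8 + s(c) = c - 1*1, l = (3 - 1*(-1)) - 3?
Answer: -447/2 ≈ -223.50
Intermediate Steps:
l = 1 (l = (3 + 1) - 3 = 4 - 3 = 1)
s(c) = -9 + c (s(c) = -8 + (c - 1*1) = -8 + (c - 1) = -8 + (-1 + c) = -9 + c)
M(L) = 1/(-8 + L) (M(L) = 1/(L + (-9 + 1)) = 1/(L - 8) = 1/(-8 + L))
(m(5) + M(2))*(-9) = (5² + 1/(-8 + 2))*(-9) = (25 + 1/(-6))*(-9) = (25 - ⅙)*(-9) = (149/6)*(-9) = -447/2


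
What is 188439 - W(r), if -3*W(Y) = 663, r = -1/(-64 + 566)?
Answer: 188660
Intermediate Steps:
r = -1/502 ≈ -0.0019920
W(Y) = -221 (W(Y) = -1/3*663 = -221)
188439 - W(r) = 188439 - 1*(-221) = 188439 + 221 = 188660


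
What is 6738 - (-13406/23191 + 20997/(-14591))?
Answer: 2280686186551/338379881 ≈ 6740.0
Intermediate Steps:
6738 - (-13406/23191 + 20997/(-14591)) = 6738 - (-13406*1/23191 + 20997*(-1/14591)) = 6738 - (-13406/23191 - 20997/14591) = 6738 - 1*(-682548373/338379881) = 6738 + 682548373/338379881 = 2280686186551/338379881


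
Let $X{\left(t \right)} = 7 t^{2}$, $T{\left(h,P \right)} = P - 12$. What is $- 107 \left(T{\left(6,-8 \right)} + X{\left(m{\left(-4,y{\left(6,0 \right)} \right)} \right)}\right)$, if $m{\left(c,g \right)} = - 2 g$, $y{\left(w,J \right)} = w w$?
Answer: $-3880676$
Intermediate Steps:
$y{\left(w,J \right)} = w^{2}$
$T{\left(h,P \right)} = -12 + P$
$- 107 \left(T{\left(6,-8 \right)} + X{\left(m{\left(-4,y{\left(6,0 \right)} \right)} \right)}\right) = - 107 \left(\left(-12 - 8\right) + 7 \left(- 2 \cdot 6^{2}\right)^{2}\right) = - 107 \left(-20 + 7 \left(\left(-2\right) 36\right)^{2}\right) = - 107 \left(-20 + 7 \left(-72\right)^{2}\right) = - 107 \left(-20 + 7 \cdot 5184\right) = - 107 \left(-20 + 36288\right) = \left(-107\right) 36268 = -3880676$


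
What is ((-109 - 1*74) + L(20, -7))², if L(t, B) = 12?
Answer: 29241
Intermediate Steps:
((-109 - 1*74) + L(20, -7))² = ((-109 - 1*74) + 12)² = ((-109 - 74) + 12)² = (-183 + 12)² = (-171)² = 29241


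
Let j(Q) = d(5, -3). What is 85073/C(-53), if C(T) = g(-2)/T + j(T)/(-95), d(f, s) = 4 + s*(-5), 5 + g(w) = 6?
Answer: -22544345/58 ≈ -3.8870e+5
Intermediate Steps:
g(w) = 1 (g(w) = -5 + 6 = 1)
d(f, s) = 4 - 5*s
j(Q) = 19 (j(Q) = 4 - 5*(-3) = 4 + 15 = 19)
C(T) = -1/5 + 1/T (C(T) = 1/T + 19/(-95) = 1/T + 19*(-1/95) = 1/T - 1/5 = -1/5 + 1/T)
85073/C(-53) = 85073/(((1/5)*(5 - 1*(-53))/(-53))) = 85073/(((1/5)*(-1/53)*(5 + 53))) = 85073/(((1/5)*(-1/53)*58)) = 85073/(-58/265) = 85073*(-265/58) = -22544345/58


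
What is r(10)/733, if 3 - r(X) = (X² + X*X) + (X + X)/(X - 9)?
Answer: -217/733 ≈ -0.29604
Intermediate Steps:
r(X) = 3 - 2*X² - 2*X/(-9 + X) (r(X) = 3 - ((X² + X*X) + (X + X)/(X - 9)) = 3 - ((X² + X²) + (2*X)/(-9 + X)) = 3 - (2*X² + 2*X/(-9 + X)) = 3 + (-2*X² - 2*X/(-9 + X)) = 3 - 2*X² - 2*X/(-9 + X))
r(10)/733 = ((-27 + 10 - 2*10³ + 18*10²)/(-9 + 10))/733 = ((-27 + 10 - 2*1000 + 18*100)/1)/733 = (1*(-27 + 10 - 2000 + 1800))/733 = (1*(-217))/733 = (1/733)*(-217) = -217/733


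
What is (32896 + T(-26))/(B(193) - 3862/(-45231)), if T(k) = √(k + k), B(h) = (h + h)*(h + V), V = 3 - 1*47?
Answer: 371979744/650354899 + 45231*I*√13/1300709798 ≈ 0.57196 + 0.00012538*I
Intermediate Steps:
V = -44 (V = 3 - 47 = -44)
B(h) = 2*h*(-44 + h) (B(h) = (h + h)*(h - 44) = (2*h)*(-44 + h) = 2*h*(-44 + h))
T(k) = √2*√k (T(k) = √(2*k) = √2*√k)
(32896 + T(-26))/(B(193) - 3862/(-45231)) = (32896 + √2*√(-26))/(2*193*(-44 + 193) - 3862/(-45231)) = (32896 + √2*(I*√26))/(2*193*149 - 3862*(-1/45231)) = (32896 + 2*I*√13)/(57514 + 3862/45231) = (32896 + 2*I*√13)/(2601419596/45231) = (32896 + 2*I*√13)*(45231/2601419596) = 371979744/650354899 + 45231*I*√13/1300709798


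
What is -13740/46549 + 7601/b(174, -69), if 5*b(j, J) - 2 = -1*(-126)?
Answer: 1767336025/5958272 ≈ 296.62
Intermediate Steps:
b(j, J) = 128/5 (b(j, J) = 2/5 + (-1*(-126))/5 = 2/5 + (1/5)*126 = 2/5 + 126/5 = 128/5)
-13740/46549 + 7601/b(174, -69) = -13740/46549 + 7601/(128/5) = -13740*1/46549 + 7601*(5/128) = -13740/46549 + 38005/128 = 1767336025/5958272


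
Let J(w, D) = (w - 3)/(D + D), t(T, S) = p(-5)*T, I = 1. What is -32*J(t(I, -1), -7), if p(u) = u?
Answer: -128/7 ≈ -18.286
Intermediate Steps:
t(T, S) = -5*T
J(w, D) = (-3 + w)/(2*D) (J(w, D) = (-3 + w)/((2*D)) = (-3 + w)*(1/(2*D)) = (-3 + w)/(2*D))
-32*J(t(I, -1), -7) = -16*(-3 - 5*1)/(-7) = -16*(-1)*(-3 - 5)/7 = -16*(-1)*(-8)/7 = -32*4/7 = -128/7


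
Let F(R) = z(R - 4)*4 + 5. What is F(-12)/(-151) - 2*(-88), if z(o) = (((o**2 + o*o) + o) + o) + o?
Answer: 24715/151 ≈ 163.68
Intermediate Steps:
z(o) = 2*o**2 + 3*o (z(o) = (((o**2 + o**2) + o) + o) + o = ((2*o**2 + o) + o) + o = ((o + 2*o**2) + o) + o = (2*o + 2*o**2) + o = 2*o**2 + 3*o)
F(R) = 5 + 4*(-5 + 2*R)*(-4 + R) (F(R) = ((R - 4)*(3 + 2*(R - 4)))*4 + 5 = ((-4 + R)*(3 + 2*(-4 + R)))*4 + 5 = ((-4 + R)*(3 + (-8 + 2*R)))*4 + 5 = ((-4 + R)*(-5 + 2*R))*4 + 5 = ((-5 + 2*R)*(-4 + R))*4 + 5 = 4*(-5 + 2*R)*(-4 + R) + 5 = 5 + 4*(-5 + 2*R)*(-4 + R))
F(-12)/(-151) - 2*(-88) = (85 - 52*(-12) + 8*(-12)**2)/(-151) - 2*(-88) = (85 + 624 + 8*144)*(-1/151) + 176 = (85 + 624 + 1152)*(-1/151) + 176 = 1861*(-1/151) + 176 = -1861/151 + 176 = 24715/151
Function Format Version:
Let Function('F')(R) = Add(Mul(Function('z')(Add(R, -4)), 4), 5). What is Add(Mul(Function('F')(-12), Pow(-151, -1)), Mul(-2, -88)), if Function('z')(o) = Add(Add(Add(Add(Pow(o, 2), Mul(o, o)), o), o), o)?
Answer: Rational(24715, 151) ≈ 163.68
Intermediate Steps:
Function('z')(o) = Add(Mul(2, Pow(o, 2)), Mul(3, o)) (Function('z')(o) = Add(Add(Add(Add(Pow(o, 2), Pow(o, 2)), o), o), o) = Add(Add(Add(Mul(2, Pow(o, 2)), o), o), o) = Add(Add(Add(o, Mul(2, Pow(o, 2))), o), o) = Add(Add(Mul(2, o), Mul(2, Pow(o, 2))), o) = Add(Mul(2, Pow(o, 2)), Mul(3, o)))
Function('F')(R) = Add(5, Mul(4, Add(-5, Mul(2, R)), Add(-4, R))) (Function('F')(R) = Add(Mul(Mul(Add(R, -4), Add(3, Mul(2, Add(R, -4)))), 4), 5) = Add(Mul(Mul(Add(-4, R), Add(3, Mul(2, Add(-4, R)))), 4), 5) = Add(Mul(Mul(Add(-4, R), Add(3, Add(-8, Mul(2, R)))), 4), 5) = Add(Mul(Mul(Add(-4, R), Add(-5, Mul(2, R))), 4), 5) = Add(Mul(Mul(Add(-5, Mul(2, R)), Add(-4, R)), 4), 5) = Add(Mul(4, Add(-5, Mul(2, R)), Add(-4, R)), 5) = Add(5, Mul(4, Add(-5, Mul(2, R)), Add(-4, R))))
Add(Mul(Function('F')(-12), Pow(-151, -1)), Mul(-2, -88)) = Add(Mul(Add(85, Mul(-52, -12), Mul(8, Pow(-12, 2))), Pow(-151, -1)), Mul(-2, -88)) = Add(Mul(Add(85, 624, Mul(8, 144)), Rational(-1, 151)), 176) = Add(Mul(Add(85, 624, 1152), Rational(-1, 151)), 176) = Add(Mul(1861, Rational(-1, 151)), 176) = Add(Rational(-1861, 151), 176) = Rational(24715, 151)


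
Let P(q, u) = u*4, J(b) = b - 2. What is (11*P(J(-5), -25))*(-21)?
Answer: 23100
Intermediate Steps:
J(b) = -2 + b
P(q, u) = 4*u
(11*P(J(-5), -25))*(-21) = (11*(4*(-25)))*(-21) = (11*(-100))*(-21) = -1100*(-21) = 23100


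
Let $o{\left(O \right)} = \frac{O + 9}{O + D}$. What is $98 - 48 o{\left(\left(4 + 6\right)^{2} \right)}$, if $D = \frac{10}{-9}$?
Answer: $\frac{20066}{445} \approx 45.092$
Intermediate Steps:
$D = - \frac{10}{9}$ ($D = 10 \left(- \frac{1}{9}\right) = - \frac{10}{9} \approx -1.1111$)
$o{\left(O \right)} = \frac{9 + O}{- \frac{10}{9} + O}$ ($o{\left(O \right)} = \frac{O + 9}{O - \frac{10}{9}} = \frac{9 + O}{- \frac{10}{9} + O}$)
$98 - 48 o{\left(\left(4 + 6\right)^{2} \right)} = 98 - 48 \frac{9 \left(9 + \left(4 + 6\right)^{2}\right)}{-10 + 9 \left(4 + 6\right)^{2}} = 98 - 48 \frac{9 \left(9 + 10^{2}\right)}{-10 + 9 \cdot 10^{2}} = 98 - 48 \frac{9 \left(9 + 100\right)}{-10 + 9 \cdot 100} = 98 - 48 \cdot 9 \frac{1}{-10 + 900} \cdot 109 = 98 - 48 \cdot 9 \cdot \frac{1}{890} \cdot 109 = 98 - \frac{23544}{445} = \frac{20066}{445}$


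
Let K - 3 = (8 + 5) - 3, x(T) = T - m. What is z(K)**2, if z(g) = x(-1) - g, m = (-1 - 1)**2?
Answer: 324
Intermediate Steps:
m = 4 (m = (-2)**2 = 4)
x(T) = -4 + T (x(T) = T - 1*4 = T - 4 = -4 + T)
K = 13 (K = 3 + ((8 + 5) - 3) = 3 + (13 - 3) = 3 + 10 = 13)
z(g) = -5 - g (z(g) = (-4 - 1) - g = -5 - g)
z(K)**2 = (-5 - 1*13)**2 = (-5 - 13)**2 = (-18)**2 = 324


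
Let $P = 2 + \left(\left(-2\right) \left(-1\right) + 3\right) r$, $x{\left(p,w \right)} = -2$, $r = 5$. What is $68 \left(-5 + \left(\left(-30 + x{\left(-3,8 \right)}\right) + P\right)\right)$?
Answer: $-680$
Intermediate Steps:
$P = 27$ ($P = 2 + \left(\left(-2\right) \left(-1\right) + 3\right) 5 = 2 + \left(2 + 3\right) 5 = 2 + 5 \cdot 5 = 2 + 25 = 27$)
$68 \left(-5 + \left(\left(-30 + x{\left(-3,8 \right)}\right) + P\right)\right) = 68 \left(-5 + \left(\left(-30 - 2\right) + 27\right)\right) = 68 \left(-5 + \left(-32 + 27\right)\right) = 68 \left(-5 - 5\right) = 68 \left(-10\right) = -680$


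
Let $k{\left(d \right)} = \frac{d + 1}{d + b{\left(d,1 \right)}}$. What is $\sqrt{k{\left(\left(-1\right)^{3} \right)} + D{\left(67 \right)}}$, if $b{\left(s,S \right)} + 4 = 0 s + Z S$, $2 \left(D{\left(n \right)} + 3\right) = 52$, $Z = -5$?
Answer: $\sqrt{23} \approx 4.7958$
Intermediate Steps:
$D{\left(n \right)} = 23$ ($D{\left(n \right)} = -3 + \frac{1}{2} \cdot 52 = -3 + 26 = 23$)
$b{\left(s,S \right)} = -4 - 5 S$ ($b{\left(s,S \right)} = -4 + \left(0 s - 5 S\right) = -4 + \left(0 - 5 S\right) = -4 - 5 S$)
$k{\left(d \right)} = \frac{1 + d}{-9 + d}$ ($k{\left(d \right)} = \frac{d + 1}{d - 9} = \frac{1 + d}{d - 9} = \frac{1 + d}{-9 + d}$)
$\sqrt{k{\left(\left(-1\right)^{3} \right)} + D{\left(67 \right)}} = \sqrt{\frac{1 + \left(-1\right)^{3}}{-9 + \left(-1\right)^{3}} + 23} = \sqrt{\frac{1 - 1}{-9 - 1} + 23} = \sqrt{\frac{1}{-10} \cdot 0 + 23} = \sqrt{\left(- \frac{1}{10}\right) 0 + 23} = \sqrt{0 + 23} = \sqrt{23}$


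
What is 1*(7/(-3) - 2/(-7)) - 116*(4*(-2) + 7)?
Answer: 2393/21 ≈ 113.95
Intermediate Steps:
1*(7/(-3) - 2/(-7)) - 116*(4*(-2) + 7) = 1*(7*(-⅓) - 2*(-⅐)) - 116*(-8 + 7) = 1*(-7/3 + 2/7) - 116*(-1) = 1*(-43/21) + 116 = -43/21 + 116 = 2393/21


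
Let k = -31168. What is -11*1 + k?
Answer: -31179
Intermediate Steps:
-11*1 + k = -11*1 - 31168 = -11 - 31168 = -31179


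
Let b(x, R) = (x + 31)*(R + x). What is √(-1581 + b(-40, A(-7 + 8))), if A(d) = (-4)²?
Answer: I*√1365 ≈ 36.946*I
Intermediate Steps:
A(d) = 16
b(x, R) = (31 + x)*(R + x)
√(-1581 + b(-40, A(-7 + 8))) = √(-1581 + ((-40)² + 31*16 + 31*(-40) + 16*(-40))) = √(-1581 + (1600 + 496 - 1240 - 640)) = √(-1581 + 216) = √(-1365) = I*√1365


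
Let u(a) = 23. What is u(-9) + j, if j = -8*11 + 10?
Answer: -55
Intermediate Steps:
j = -78 (j = -88 + 10 = -78)
u(-9) + j = 23 - 78 = -55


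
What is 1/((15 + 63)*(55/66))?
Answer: 1/65 ≈ 0.015385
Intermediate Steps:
1/((15 + 63)*(55/66)) = 1/(78*(55*(1/66))) = 1/(78*(5/6)) = 1/65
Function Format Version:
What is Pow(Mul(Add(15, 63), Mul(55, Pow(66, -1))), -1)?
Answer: Rational(1, 65) ≈ 0.015385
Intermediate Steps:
Pow(Mul(Add(15, 63), Mul(55, Pow(66, -1))), -1) = Pow(Mul(78, Mul(55, Rational(1, 66))), -1) = Pow(Mul(78, Rational(5, 6)), -1) = Pow(65, -1) = Rational(1, 65)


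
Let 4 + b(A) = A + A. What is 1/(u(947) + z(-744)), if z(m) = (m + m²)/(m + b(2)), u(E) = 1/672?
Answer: -672/499295 ≈ -0.0013459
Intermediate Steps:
b(A) = -4 + 2*A (b(A) = -4 + (A + A) = -4 + 2*A)
u(E) = 1/672
z(m) = (m + m²)/m (z(m) = (m + m²)/(m + (-4 + 2*2)) = (m + m²)/(m + (-4 + 4)) = (m + m²)/(m + 0) = (m + m²)/m)
1/(u(947) + z(-744)) = 1/(1/672 + (1 - 744)) = 1/(1/672 - 743) = 1/(-499295/672) = -672/499295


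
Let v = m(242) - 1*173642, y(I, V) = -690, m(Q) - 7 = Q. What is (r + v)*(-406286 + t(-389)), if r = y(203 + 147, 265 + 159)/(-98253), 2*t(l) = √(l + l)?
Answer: 2307214463737118/32751 - 5678793913*I*√778/65502 ≈ 7.0447e+10 - 2.4182e+6*I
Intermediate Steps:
m(Q) = 7 + Q
t(l) = √2*√l/2 (t(l) = √(l + l)/2 = √(2*l)/2 = (√2*√l)/2 = √2*√l/2)
r = 230/32751 (r = -690/(-98253) = -690*(-1/98253) = 230/32751 ≈ 0.0070227)
v = -173393 (v = (7 + 242) - 1*173642 = 249 - 173642 = -173393)
(r + v)*(-406286 + t(-389)) = (230/32751 - 173393)*(-406286 + √2*√(-389)/2) = -5678793913*(-406286 + √2*(I*√389)/2)/32751 = -5678793913*(-406286 + I*√778/2)/32751 = 2307214463737118/32751 - 5678793913*I*√778/65502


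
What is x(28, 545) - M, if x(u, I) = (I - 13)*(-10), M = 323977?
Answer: -329297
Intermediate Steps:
x(u, I) = 130 - 10*I (x(u, I) = (-13 + I)*(-10) = 130 - 10*I)
x(28, 545) - M = (130 - 10*545) - 1*323977 = (130 - 5450) - 323977 = -5320 - 323977 = -329297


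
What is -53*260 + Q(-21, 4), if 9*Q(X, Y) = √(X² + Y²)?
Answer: -13780 + √457/9 ≈ -13778.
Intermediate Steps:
Q(X, Y) = √(X² + Y²)/9
-53*260 + Q(-21, 4) = -53*260 + √((-21)² + 4²)/9 = -13780 + √(441 + 16)/9 = -13780 + √457/9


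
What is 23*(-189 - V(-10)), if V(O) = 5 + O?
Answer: -4232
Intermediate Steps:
23*(-189 - V(-10)) = 23*(-189 - (5 - 10)) = 23*(-189 - 1*(-5)) = 23*(-189 + 5) = 23*(-184) = -4232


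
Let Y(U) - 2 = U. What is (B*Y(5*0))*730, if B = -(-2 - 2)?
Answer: 5840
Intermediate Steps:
Y(U) = 2 + U
B = 4 (B = -1*(-4) = 4)
(B*Y(5*0))*730 = (4*(2 + 5*0))*730 = (4*(2 + 0))*730 = (4*2)*730 = 8*730 = 5840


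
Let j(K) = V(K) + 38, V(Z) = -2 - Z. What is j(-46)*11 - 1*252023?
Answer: -251121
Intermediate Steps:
j(K) = 36 - K (j(K) = (-2 - K) + 38 = 36 - K)
j(-46)*11 - 1*252023 = (36 - 1*(-46))*11 - 1*252023 = (36 + 46)*11 - 252023 = 82*11 - 252023 = 902 - 252023 = -251121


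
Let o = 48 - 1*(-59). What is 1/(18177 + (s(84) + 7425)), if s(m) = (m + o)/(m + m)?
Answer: 168/4301327 ≈ 3.9058e-5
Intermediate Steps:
o = 107 (o = 48 + 59 = 107)
s(m) = (107 + m)/(2*m) (s(m) = (m + 107)/(m + m) = (107 + m)/((2*m)) = (107 + m)*(1/(2*m)) = (107 + m)/(2*m))
1/(18177 + (s(84) + 7425)) = 1/(18177 + ((½)*(107 + 84)/84 + 7425)) = 1/(18177 + ((½)*(1/84)*191 + 7425)) = 1/(18177 + (191/168 + 7425)) = 1/(18177 + 1247591/168) = 1/(4301327/168) = 168/4301327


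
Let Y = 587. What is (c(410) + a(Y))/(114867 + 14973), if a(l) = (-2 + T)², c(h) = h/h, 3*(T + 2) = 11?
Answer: 1/116856 ≈ 8.5575e-6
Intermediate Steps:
T = 5/3 (T = -2 + (⅓)*11 = -2 + 11/3 = 5/3 ≈ 1.6667)
c(h) = 1
a(l) = ⅑ (a(l) = (-2 + 5/3)² = (-⅓)² = ⅑)
(c(410) + a(Y))/(114867 + 14973) = (1 + ⅑)/(114867 + 14973) = (10/9)/129840 = (10/9)*(1/129840) = 1/116856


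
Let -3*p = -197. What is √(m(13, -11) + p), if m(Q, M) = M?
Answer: 2*√123/3 ≈ 7.3937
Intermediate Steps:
p = 197/3 (p = -⅓*(-197) = 197/3 ≈ 65.667)
√(m(13, -11) + p) = √(-11 + 197/3) = √(164/3) = 2*√123/3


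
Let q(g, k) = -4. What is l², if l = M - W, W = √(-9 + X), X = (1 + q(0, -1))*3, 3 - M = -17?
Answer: 382 - 120*I*√2 ≈ 382.0 - 169.71*I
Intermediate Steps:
M = 20 (M = 3 - 1*(-17) = 3 + 17 = 20)
X = -9 (X = (1 - 4)*3 = -3*3 = -9)
W = 3*I*√2 (W = √(-9 - 9) = √(-18) = 3*I*√2 ≈ 4.2426*I)
l = 20 - 3*I*√2 ≈ 20.0 - 4.2426*I
l² = (20 - 3*I*√2)²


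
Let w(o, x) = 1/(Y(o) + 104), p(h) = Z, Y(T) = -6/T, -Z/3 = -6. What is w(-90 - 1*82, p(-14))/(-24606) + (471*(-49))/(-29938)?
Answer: 2540418276005/3295423583658 ≈ 0.77089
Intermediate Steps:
Z = 18 (Z = -3*(-6) = 18)
p(h) = 18
w(o, x) = 1/(104 - 6/o) (w(o, x) = 1/(-6/o + 104) = 1/(104 - 6/o))
w(-90 - 1*82, p(-14))/(-24606) + (471*(-49))/(-29938) = ((-90 - 1*82)/(2*(-3 + 52*(-90 - 1*82))))/(-24606) + (471*(-49))/(-29938) = ((-90 - 82)/(2*(-3 + 52*(-90 - 82))))*(-1/24606) - 23079*(-1/29938) = ((½)*(-172)/(-3 + 52*(-172)))*(-1/24606) + 23079/29938 = ((½)*(-172)/(-3 - 8944))*(-1/24606) + 23079/29938 = ((½)*(-172)/(-8947))*(-1/24606) + 23079/29938 = ((½)*(-172)*(-1/8947))*(-1/24606) + 23079/29938 = (86/8947)*(-1/24606) + 23079/29938 = -43/110074941 + 23079/29938 = 2540418276005/3295423583658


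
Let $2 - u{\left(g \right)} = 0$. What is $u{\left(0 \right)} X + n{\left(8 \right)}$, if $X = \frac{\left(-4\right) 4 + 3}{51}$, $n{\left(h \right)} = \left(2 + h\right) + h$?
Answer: $\frac{892}{51} \approx 17.49$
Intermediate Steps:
$n{\left(h \right)} = 2 + 2 h$
$u{\left(g \right)} = 2$ ($u{\left(g \right)} = 2 - 0 = 2 + 0 = 2$)
$X = - \frac{13}{51}$ ($X = \left(-16 + 3\right) \frac{1}{51} = \left(-13\right) \frac{1}{51} = - \frac{13}{51} \approx -0.2549$)
$u{\left(0 \right)} X + n{\left(8 \right)} = 2 \left(- \frac{13}{51}\right) + \left(2 + 2 \cdot 8\right) = - \frac{26}{51} + \left(2 + 16\right) = - \frac{26}{51} + 18 = \frac{892}{51}$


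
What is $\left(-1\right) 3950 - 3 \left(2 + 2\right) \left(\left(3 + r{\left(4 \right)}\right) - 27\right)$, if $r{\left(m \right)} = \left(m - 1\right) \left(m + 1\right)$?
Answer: $-3842$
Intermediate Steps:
$r{\left(m \right)} = \left(1 + m\right) \left(-1 + m\right)$ ($r{\left(m \right)} = \left(-1 + m\right) \left(1 + m\right) = \left(1 + m\right) \left(-1 + m\right)$)
$\left(-1\right) 3950 - 3 \left(2 + 2\right) \left(\left(3 + r{\left(4 \right)}\right) - 27\right) = \left(-1\right) 3950 - 3 \left(2 + 2\right) \left(\left(3 - \left(1 - 4^{2}\right)\right) - 27\right) = -3950 - 3 \cdot 4 \left(\left(3 + \left(-1 + 16\right)\right) - 27\right) = -3950 - 12 \left(\left(3 + 15\right) - 27\right) = -3950 - 12 \left(18 - 27\right) = -3950 - 12 \left(-9\right) = -3950 - -108 = -3950 + 108 = -3842$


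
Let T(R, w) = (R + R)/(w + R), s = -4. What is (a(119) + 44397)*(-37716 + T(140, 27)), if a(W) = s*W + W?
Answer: -277376779680/167 ≈ -1.6609e+9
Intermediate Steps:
T(R, w) = 2*R/(R + w) (T(R, w) = (2*R)/(R + w) = 2*R/(R + w))
a(W) = -3*W (a(W) = -4*W + W = -3*W)
(a(119) + 44397)*(-37716 + T(140, 27)) = (-3*119 + 44397)*(-37716 + 2*140/(140 + 27)) = (-357 + 44397)*(-37716 + 2*140/167) = 44040*(-37716 + 2*140*(1/167)) = 44040*(-37716 + 280/167) = 44040*(-6298292/167) = -277376779680/167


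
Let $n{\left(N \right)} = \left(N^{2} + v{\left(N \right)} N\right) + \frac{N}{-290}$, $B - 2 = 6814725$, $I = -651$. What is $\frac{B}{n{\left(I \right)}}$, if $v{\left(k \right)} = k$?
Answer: $\frac{1976270830}{245805231} \approx 8.04$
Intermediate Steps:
$B = 6814727$ ($B = 2 + 6814725 = 6814727$)
$n{\left(N \right)} = 2 N^{2} - \frac{N}{290}$ ($n{\left(N \right)} = \left(N^{2} + N N\right) + \frac{N}{-290} = \left(N^{2} + N^{2}\right) + N \left(- \frac{1}{290}\right) = 2 N^{2} - \frac{N}{290}$)
$\frac{B}{n{\left(I \right)}} = \frac{6814727}{\frac{1}{290} \left(-651\right) \left(-1 + 580 \left(-651\right)\right)} = \frac{6814727}{\frac{1}{290} \left(-651\right) \left(-1 - 377580\right)} = \frac{6814727}{\frac{1}{290} \left(-651\right) \left(-377581\right)} = \frac{6814727}{\frac{245805231}{290}} = 6814727 \cdot \frac{290}{245805231} = \frac{1976270830}{245805231}$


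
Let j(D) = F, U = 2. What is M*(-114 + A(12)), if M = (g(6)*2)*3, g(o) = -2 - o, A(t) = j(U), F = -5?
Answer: 5712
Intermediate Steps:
j(D) = -5
A(t) = -5
M = -48 (M = ((-2 - 1*6)*2)*3 = ((-2 - 6)*2)*3 = -8*2*3 = -16*3 = -48)
M*(-114 + A(12)) = -48*(-114 - 5) = -48*(-119) = 5712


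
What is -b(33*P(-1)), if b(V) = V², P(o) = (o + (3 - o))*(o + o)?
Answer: -39204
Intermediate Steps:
P(o) = 6*o (P(o) = 3*(2*o) = 6*o)
-b(33*P(-1)) = -(33*(6*(-1)))² = -(33*(-6))² = -1*(-198)² = -1*39204 = -39204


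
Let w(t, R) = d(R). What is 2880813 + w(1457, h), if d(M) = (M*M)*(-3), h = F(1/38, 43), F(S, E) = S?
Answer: 4159893969/1444 ≈ 2.8808e+6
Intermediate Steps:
h = 1/38 ≈ 0.026316
d(M) = -3*M**2 (d(M) = M**2*(-3) = -3*M**2)
w(t, R) = -3*R**2
2880813 + w(1457, h) = 2880813 - 3*(1/38)**2 = 2880813 - 3*1/1444 = 2880813 - 3/1444 = 4159893969/1444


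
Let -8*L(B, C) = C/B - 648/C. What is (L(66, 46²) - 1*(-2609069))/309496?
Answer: 45546448241/5402871672 ≈ 8.4300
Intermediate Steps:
L(B, C) = 81/C - C/(8*B) (L(B, C) = -(C/B - 648/C)/8 = -(-648/C + C/B)/8 = 81/C - C/(8*B))
(L(66, 46²) - 1*(-2609069))/309496 = ((81/(46²) - ⅛*46²/66) - 1*(-2609069))/309496 = ((81/2116 - ⅛*2116*1/66) + 2609069)*(1/309496) = ((81*(1/2116) - 529/132) + 2609069)*(1/309496) = ((81/2116 - 529/132) + 2609069)*(1/309496) = (-69292/17457 + 2609069)*(1/309496) = (45546448241/17457)*(1/309496) = 45546448241/5402871672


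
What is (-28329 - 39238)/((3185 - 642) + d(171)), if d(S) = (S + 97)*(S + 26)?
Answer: -67567/55339 ≈ -1.2210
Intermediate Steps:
d(S) = (26 + S)*(97 + S) (d(S) = (97 + S)*(26 + S) = (26 + S)*(97 + S))
(-28329 - 39238)/((3185 - 642) + d(171)) = (-28329 - 39238)/((3185 - 642) + (2522 + 171² + 123*171)) = -67567/(2543 + (2522 + 29241 + 21033)) = -67567/(2543 + 52796) = -67567/55339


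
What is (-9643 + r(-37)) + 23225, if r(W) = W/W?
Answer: 13583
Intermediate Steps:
r(W) = 1
(-9643 + r(-37)) + 23225 = (-9643 + 1) + 23225 = -9642 + 23225 = 13583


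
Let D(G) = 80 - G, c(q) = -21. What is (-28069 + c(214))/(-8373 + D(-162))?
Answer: 28090/8131 ≈ 3.4547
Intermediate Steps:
(-28069 + c(214))/(-8373 + D(-162)) = (-28069 - 21)/(-8373 + (80 - 1*(-162))) = -28090/(-8373 + (80 + 162)) = -28090/(-8373 + 242) = -28090/(-8131) = -28090*(-1/8131) = 28090/8131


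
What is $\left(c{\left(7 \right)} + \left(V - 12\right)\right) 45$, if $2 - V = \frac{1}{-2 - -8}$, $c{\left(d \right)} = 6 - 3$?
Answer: $- \frac{645}{2} \approx -322.5$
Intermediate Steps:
$c{\left(d \right)} = 3$
$V = \frac{11}{6}$ ($V = 2 - \frac{1}{-2 - -8} = 2 - \frac{1}{-2 + 8} = 2 - \frac{1}{6} = \frac{11}{6} \approx 1.8333$)
$\left(c{\left(7 \right)} + \left(V - 12\right)\right) 45 = \left(3 + \left(\frac{11}{6} - 12\right)\right) 45 = \left(3 - \frac{61}{6}\right) 45 = \left(- \frac{43}{6}\right) 45 = - \frac{645}{2}$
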